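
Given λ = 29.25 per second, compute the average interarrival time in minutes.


Mean interarrival time = 1/λ = 1/29.25 second = 0.03419 second
In minutes: 0.03419 × 0.0166667 = 0.0005698 min

Final: 0.0005698 min


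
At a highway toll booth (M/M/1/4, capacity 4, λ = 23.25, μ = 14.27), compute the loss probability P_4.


ρ = λ/μ = 23.25/14.27 = 1.6293
P_K = (1−ρ)ρ^K/(1−ρ^(K+1)) = (-0.6293·7.046865)/(1 − 11.481402)
= -4.434537/-10.481402 = 0.423086

Final: 0.423086


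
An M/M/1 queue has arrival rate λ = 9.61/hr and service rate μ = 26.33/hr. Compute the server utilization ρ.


ρ = λ/μ = 9.61/26.33 = 0.3650

Final: 0.3650


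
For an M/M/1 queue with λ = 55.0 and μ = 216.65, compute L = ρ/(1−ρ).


ρ = λ/μ = 55.0/216.65 = 0.2539
L = ρ/(1−ρ) = 0.2539/(1 − 0.2539) = 0.2539/0.7461 = 0.3402

Final: 0.3402


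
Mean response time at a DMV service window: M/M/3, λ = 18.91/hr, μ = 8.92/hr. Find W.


a = 2.1200; ρ = 0.7067; P₀ = 0.092763
Lq = P₀·a^c·ρ/(c!(1−ρ)²) = 1.20960
Wq = Lq/λ = 1.20960/18.91 = 0.06397 hr
W = Wq + 1/μ = 0.06397 + 0.11211 = 0.17607 hr

Final: 0.17607 hr


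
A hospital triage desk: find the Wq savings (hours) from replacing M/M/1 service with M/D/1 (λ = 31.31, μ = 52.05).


ρ = 31.31/52.05 = 0.6015
Wq(M/M/1) = ρ/(μ−λ) = 0.6015/20.74 = 0.02900 hr
Wq(M/D/1) = ρ/(2(μ−λ)) = 0.01450 hr
Savings = 0.02900 − 0.01450 = 0.01450 hr

Final: 0.01450 hr


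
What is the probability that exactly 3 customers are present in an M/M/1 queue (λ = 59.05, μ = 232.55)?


ρ = 59.05/232.55 = 0.2539
P_n = (1−ρ)·ρ^n = (1 − 0.2539)·0.2539^3 = 0.7461·0.016372 = 0.012215

Final: 0.012215


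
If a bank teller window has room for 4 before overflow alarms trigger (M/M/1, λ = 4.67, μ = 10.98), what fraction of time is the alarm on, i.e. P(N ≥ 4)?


ρ = 4.67/10.98 = 0.4253
P(N ≥ n) = ρ^n = 0.4253^4 = 0.032723

Final: 0.032723


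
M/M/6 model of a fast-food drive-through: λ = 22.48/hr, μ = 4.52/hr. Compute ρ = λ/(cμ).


ρ = λ/(cμ) = 22.48/(6·4.52) = 22.48/27.12 = 0.8289

Final: 0.8289


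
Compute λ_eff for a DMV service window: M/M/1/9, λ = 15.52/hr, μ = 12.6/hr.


ρ = 1.2317; P_K = (1−ρ)ρ^9/(1−ρ^10) = 0.214872
λ_eff = λ(1 − P_K) = 15.52·(1 − 0.214872) = 15.52·0.785128 = 12.1852 /hr

Final: 12.1852 /hr


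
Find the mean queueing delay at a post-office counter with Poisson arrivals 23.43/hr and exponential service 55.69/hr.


ρ = 23.43/55.69 = 0.4207
Wq = ρ/(μ−λ) = 0.4207/(55.69 − 23.43) = 0.4207/32.26 = 0.01304 hr

Final: 0.01304 hr


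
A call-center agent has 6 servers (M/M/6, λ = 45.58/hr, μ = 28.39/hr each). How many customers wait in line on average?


a = λ/μ = 1.6055; ρ = a/6 = 0.2676
P₀ = 0.200713
Lq = P₀·a^c·ρ / (c!·(1−ρ)²) = 0.200713·17.12591·0.2676/(720·0.53644)
= 0.002381

Final: 0.002381


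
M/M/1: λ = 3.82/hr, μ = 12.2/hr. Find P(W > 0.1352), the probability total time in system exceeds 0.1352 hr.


W ~ Exponential(μ−λ) for M/M/1.
μ − λ = 12.2 − 3.82 = 8.3800
P(W > t) = e^{−(μ−λ)t} = e^{−1.1330} = 0.322073

Final: 0.322073


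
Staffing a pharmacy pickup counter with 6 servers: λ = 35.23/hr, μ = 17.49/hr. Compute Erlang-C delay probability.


a = λ/μ = 2.0143; ρ = a/6 = 0.3357
P₀ = 0.133209 (from M/M/c formula)
C(c,a) = [a^c/(c!(1−ρ))]·P₀ = [66.79393/(720·0.6643)]·0.133209
= 0.13965·0.133209 = 0.018603

Final: 0.018603


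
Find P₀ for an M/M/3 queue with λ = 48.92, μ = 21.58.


a = λ/μ = 48.92/21.58 = 2.2669; ρ = a/c = 0.7556
Σ_{k=0}^{2} a^k/k! (terms k=0..2) = 1.00000 + 2.26691 + 2.56945 = 5.83636
Tail: a^3/(3!(1−ρ)) = 11.64944/(6·0.2444) = 7.94548
P₀ = 1/(5.83636 + 7.94548) = 1/13.78184 = 0.072559

Final: 0.072559


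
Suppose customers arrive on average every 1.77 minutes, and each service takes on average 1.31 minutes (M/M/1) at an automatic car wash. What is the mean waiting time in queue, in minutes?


λ = 60/1.77 = 33.8983 /hr
μ = 60/1.31 = 45.8015 /hr
ρ = λ/μ = 33.8983/45.8015 = 0.7401
Wq = ρ/(μ−λ) = 0.7401/(45.8015−33.8983) = 0.06218 hr
In minutes: 0.06218·60 = 3.731 min

Final: 3.731 min


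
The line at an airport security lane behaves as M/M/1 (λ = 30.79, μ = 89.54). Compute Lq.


ρ = 30.79/89.54 = 0.3439
Lq = ρ²/(1−ρ) = 0.1182/0.6561 = 0.1802

Final: 0.1802


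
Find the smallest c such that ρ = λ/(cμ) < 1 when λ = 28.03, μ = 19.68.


Stability requires cμ > λ ⇔ c > λ/μ.
λ/μ = 28.03/19.68 = 1.4243
Minimum integer c = ⌊1.4243⌋ + 1 = 2
Check: 2·19.68 = 39.36 > 28.03, while 1·19.68 = 19.68 ≤ 28.03

Final: 2 servers


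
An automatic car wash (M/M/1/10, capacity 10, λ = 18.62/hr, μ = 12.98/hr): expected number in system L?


ρ = 18.62/12.98 = 1.4345
L = ρ[1 − (K+1)ρ^K + Kρ^(K+1)] / [(1−ρ)(1−ρ^(K+1))]
Numerator: 1.4345·(1 − 11·36.901995 + 10·52.936452) = 178.514694
Denominator: (-0.4345)·(-51.936452) = 22.567148
L = 178.514694/22.567148 = 7.9104

Final: 7.9104


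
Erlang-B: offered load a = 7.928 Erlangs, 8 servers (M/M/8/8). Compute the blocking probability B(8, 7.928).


B(c,a) = (a^c/c!) / Σ_{k=0}^{c} a^k/k!
a^8/8! = 387.069194
Σ terms (k=0..8): 1.00000 + 7.92800 + 31.42659 + 83.05001 + 164.60511 + 260.99787 + 344.86518 + 390.58445 + 387.06919 = 1671.526415
B = 387.069194/1671.526415 = 0.231566

Final: 0.231566


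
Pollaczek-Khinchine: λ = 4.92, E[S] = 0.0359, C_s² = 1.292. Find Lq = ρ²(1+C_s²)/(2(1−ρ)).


ρ = λ·E[S] = 4.92·0.0359 = 0.1766
Lq = ρ²(1+C_s²)/(2(1−ρ)) = 0.03120·(1+1.292)/(2·0.8234)
= 0.03120·2.2920/1.6467 = 0.04342

Final: 0.04342


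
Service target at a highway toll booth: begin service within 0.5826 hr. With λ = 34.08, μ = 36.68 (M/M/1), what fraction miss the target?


ρ = 34.08/36.68 = 0.9291
P(Wq > t) = ρ·e^{−(μ−λ)t} = 0.9291·e^{−1.5148}
= 0.9291·0.219861 = 0.204276

Final: 0.204276


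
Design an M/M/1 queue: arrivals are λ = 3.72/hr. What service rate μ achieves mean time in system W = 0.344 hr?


W = 1/(μ−λ) ⇒ μ − λ = 1/W = 1/0.344 = 2.9070
μ = λ + 1/W = 3.72 + 2.9070 = 6.6270 per hr

Final: 6.6270 /hr


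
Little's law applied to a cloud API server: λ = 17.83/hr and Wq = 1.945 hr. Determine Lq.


Lq = λWq = 17.83·1.945 = 34.6793

Final: 34.6793


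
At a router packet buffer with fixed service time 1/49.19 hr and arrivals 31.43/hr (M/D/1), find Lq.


ρ = 31.43/49.19 = 0.6390
M/D/1: Lq = ρ²/(2(1−ρ)) = 0.4083/(2·0.3610) = 0.56538

Final: 0.56538


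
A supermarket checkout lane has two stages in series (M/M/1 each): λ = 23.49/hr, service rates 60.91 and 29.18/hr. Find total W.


Each node sees arrival rate λ = 23.49/hr (tandem ⇒ throughput preserved).
W₁ = 1/(μ₁−λ) = 1/(60.91−23.49) = 0.02672 hr
W₂ = 1/(μ₂−λ) = 1/(29.18−23.49) = 0.17575 hr
W_total = W₁ + W₂ = 0.02672 + 0.17575 = 0.20247 hr

Final: 0.20247 hr


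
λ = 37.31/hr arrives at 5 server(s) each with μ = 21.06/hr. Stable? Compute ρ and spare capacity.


Total capacity cμ = 5·21.06 = 105.30/hr
ρ = λ/(cμ) = 37.31/105.30 = 0.3543
Stable ⇔ ρ < 1: YES
Spare capacity = cμ − λ = 105.30 − 37.31 = 67.99/hr

Final: ρ = 0.3543; stable; margin = 67.99/hr


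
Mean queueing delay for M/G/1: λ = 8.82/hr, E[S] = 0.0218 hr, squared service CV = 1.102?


ρ = λ·E[S] = 8.82·0.0218 = 0.1923
E[S²] = E[S]²(1+C_s²) = 0.0218²·(1+1.102) = 0.0009990
Wq = λ·E[S²]/(2(1−ρ)) = 8.82·0.0009990/(2·0.8077) = 0.005454 hr

Final: 0.005454 hr


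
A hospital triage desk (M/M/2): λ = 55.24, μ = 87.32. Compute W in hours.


a = 0.6326; ρ = 0.3163; P₀ = 0.519401
Lq = P₀·a^c·ρ/(c!(1−ρ)²) = 0.07033
Wq = Lq/λ = 0.07033/55.24 = 0.001273 hr
W = Wq + 1/μ = 0.001273 + 0.01145 = 0.01273 hr

Final: 0.01273 hr


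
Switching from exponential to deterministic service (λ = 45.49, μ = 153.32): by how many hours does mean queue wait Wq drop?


ρ = 45.49/153.32 = 0.2967
Wq(M/M/1) = ρ/(μ−λ) = 0.2967/107.83 = 0.002752 hr
Wq(M/D/1) = ρ/(2(μ−λ)) = 0.001376 hr
Savings = 0.002752 − 0.001376 = 0.001376 hr

Final: 0.001376 hr


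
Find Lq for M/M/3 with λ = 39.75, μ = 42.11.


a = λ/μ = 0.9440; ρ = a/3 = 0.3147
P₀ = 0.385501
Lq = P₀·a^c·ρ / (c!·(1−ρ)²) = 0.385501·0.84112·0.3147/(6·0.46970)
= 0.03620

Final: 0.03620


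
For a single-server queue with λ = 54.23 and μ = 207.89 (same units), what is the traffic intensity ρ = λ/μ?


ρ = λ/μ = 54.23/207.89 = 0.2609

Final: 0.2609


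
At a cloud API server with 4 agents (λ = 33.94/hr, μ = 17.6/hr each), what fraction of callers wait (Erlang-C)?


a = λ/μ = 1.9284; ρ = a/4 = 0.4821
P₀ = 0.140932 (from M/M/c formula)
C(c,a) = [a^c/(c!(1−ρ))]·P₀ = [13.82919/(24·0.5179)]·0.140932
= 1.11261·0.140932 = 0.156802

Final: 0.156802


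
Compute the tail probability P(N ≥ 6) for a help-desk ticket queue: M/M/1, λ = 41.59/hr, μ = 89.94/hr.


ρ = 41.59/89.94 = 0.4624
P(N ≥ n) = ρ^n = 0.4624^6 = 0.009777

Final: 0.009777


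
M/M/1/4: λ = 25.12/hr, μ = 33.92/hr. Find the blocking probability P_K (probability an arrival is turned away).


ρ = λ/μ = 25.12/33.92 = 0.7406
P_K = (1−ρ)ρ^K/(1−ρ^(K+1)) = (0.2594·0.300784)/(1 − 0.222751)
= 0.078034/0.777249 = 0.100397

Final: 0.100397


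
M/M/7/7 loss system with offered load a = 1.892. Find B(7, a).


B(c,a) = (a^c/c!) / Σ_{k=0}^{c} a^k/k!
a^7/7! = 0.017219
Σ terms (k=0..7): 1.00000 + 1.89200 + 1.78983 + 1.12879 + 0.53392 + 0.20203 + 0.06371 + 0.01722 = 6.627497
B = 0.017219/6.627497 = 0.002598

Final: 0.002598


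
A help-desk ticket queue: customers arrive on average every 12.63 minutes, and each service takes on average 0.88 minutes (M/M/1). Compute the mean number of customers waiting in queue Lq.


λ = 60/12.63 = 4.7506 /hr
μ = 60/0.88 = 68.1818 /hr
ρ = λ/μ = 4.7506/68.1818 = 0.06968
Lq = ρ²/(1−ρ) = 0.004855/0.9303 = 0.005218

Final: 0.005218


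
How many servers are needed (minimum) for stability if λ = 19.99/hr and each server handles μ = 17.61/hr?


Stability requires cμ > λ ⇔ c > λ/μ.
λ/μ = 19.99/17.61 = 1.1352
Minimum integer c = ⌊1.1352⌋ + 1 = 2
Check: 2·17.61 = 35.22 > 19.99, while 1·17.61 = 17.61 ≤ 19.99

Final: 2 servers


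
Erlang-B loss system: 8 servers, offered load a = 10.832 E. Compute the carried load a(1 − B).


B(8,10.832) = 0.375616 (Erlang-B)
Carried load = a(1 − B) = 10.832·(1 − 0.375616) = 10.832·0.624384 = 6.7633 E

Final: 6.7633 Erlangs


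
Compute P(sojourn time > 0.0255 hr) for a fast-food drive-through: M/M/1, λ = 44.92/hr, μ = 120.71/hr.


W ~ Exponential(μ−λ) for M/M/1.
μ − λ = 120.71 − 44.92 = 75.7900
P(W > t) = e^{−(μ−λ)t} = e^{−1.9326} = 0.144765

Final: 0.144765


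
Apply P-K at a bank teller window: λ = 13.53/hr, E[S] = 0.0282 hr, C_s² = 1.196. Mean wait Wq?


ρ = λ·E[S] = 13.53·0.0282 = 0.3815
E[S²] = E[S]²(1+C_s²) = 0.0282²·(1+1.196) = 0.001746
Wq = λ·E[S²]/(2(1−ρ)) = 13.53·0.001746/(2·0.6185) = 0.01910 hr

Final: 0.01910 hr


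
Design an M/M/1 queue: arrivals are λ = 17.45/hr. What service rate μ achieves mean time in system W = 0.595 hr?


W = 1/(μ−λ) ⇒ μ − λ = 1/W = 1/0.595 = 1.6807
μ = λ + 1/W = 17.45 + 1.6807 = 19.1307 per hr

Final: 19.1307 /hr


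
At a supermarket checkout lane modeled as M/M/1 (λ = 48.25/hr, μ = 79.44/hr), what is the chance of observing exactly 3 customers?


ρ = 48.25/79.44 = 0.6074
P_n = (1−ρ)·ρ^n = (1 − 0.6074)·0.6074^3 = 0.3926·0.224065 = 0.087973

Final: 0.087973


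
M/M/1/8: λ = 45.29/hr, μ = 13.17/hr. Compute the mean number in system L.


ρ = 45.29/13.17 = 3.4389
L = ρ[1 − (K+1)ρ^K + Kρ^(K+1)] / [(1−ρ)(1−ρ^(K+1))]
Numerator: 3.4389·(1 − 9·19558.356851 + 8·67258.768549) = 1245031.167400
Denominator: (-2.4389)·(-67257.768549) = 164033.373258
L = 1245031.167400/164033.373258 = 7.5901

Final: 7.5901


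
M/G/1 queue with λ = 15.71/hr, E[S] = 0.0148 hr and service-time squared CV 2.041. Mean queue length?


ρ = λ·E[S] = 15.71·0.0148 = 0.2325
Lq = ρ²(1+C_s²)/(2(1−ρ)) = 0.05406·(1+2.041)/(2·0.7675)
= 0.05406·3.0410/1.5350 = 0.10710

Final: 0.10710


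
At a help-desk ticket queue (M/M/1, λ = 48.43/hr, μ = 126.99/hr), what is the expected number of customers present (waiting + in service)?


ρ = λ/μ = 48.43/126.99 = 0.3814
L = ρ/(1−ρ) = 0.3814/(1 − 0.3814) = 0.3814/0.6186 = 0.6165

Final: 0.6165


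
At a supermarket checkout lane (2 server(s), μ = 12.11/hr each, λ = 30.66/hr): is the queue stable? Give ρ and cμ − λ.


Total capacity cμ = 2·12.11 = 24.22/hr
ρ = λ/(cμ) = 30.66/24.22 = 1.2659
Stable ⇔ ρ < 1: NO
Spare capacity = cμ − λ = 24.22 − 30.66 = -6.44/hr

Final: ρ = 1.2659; unstable; margin = -6.44/hr


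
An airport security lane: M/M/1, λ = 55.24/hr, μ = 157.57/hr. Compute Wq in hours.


ρ = 55.24/157.57 = 0.3506
Wq = ρ/(μ−λ) = 0.3506/(157.57 − 55.24) = 0.3506/102.33 = 0.003426 hr

Final: 0.003426 hr


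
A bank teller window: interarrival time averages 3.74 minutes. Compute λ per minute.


λ = 1/(interarrival time) in consistent units.
1 minute = 1 min, so λ = 1/3.74 = 0.2674 per minute

Final: 0.2674 /min


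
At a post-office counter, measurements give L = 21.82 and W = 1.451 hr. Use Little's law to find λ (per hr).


λ = L/W = 21.82/1.451 = 15.0379 /hr

Final: 15.0379 /hr


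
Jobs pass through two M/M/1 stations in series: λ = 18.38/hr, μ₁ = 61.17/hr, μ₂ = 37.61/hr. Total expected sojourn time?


Each node sees arrival rate λ = 18.38/hr (tandem ⇒ throughput preserved).
W₁ = 1/(μ₁−λ) = 1/(61.17−18.38) = 0.02337 hr
W₂ = 1/(μ₂−λ) = 1/(37.61−18.38) = 0.05200 hr
W_total = W₁ + W₂ = 0.02337 + 0.05200 = 0.07537 hr

Final: 0.07537 hr


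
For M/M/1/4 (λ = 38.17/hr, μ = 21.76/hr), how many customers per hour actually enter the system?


ρ = 1.7541; P_K = (1−ρ)ρ^4/(1−ρ^5) = 0.457464
λ_eff = λ(1 − P_K) = 38.17·(1 − 0.457464) = 38.17·0.542536 = 20.7086 /hr

Final: 20.7086 /hr


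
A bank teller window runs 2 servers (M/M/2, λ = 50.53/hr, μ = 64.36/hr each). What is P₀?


a = λ/μ = 50.53/64.36 = 0.7851; ρ = a/c = 0.3926
Σ_{k=0}^{1} a^k/k! (terms k=0..1) = 1.00000 + 0.78511 = 1.78511
Tail: a^2/(2!(1−ρ)) = 0.61641/(2·0.6074) = 0.50738
P₀ = 1/(1.78511 + 0.50738) = 1/2.29249 = 0.436206

Final: 0.436206


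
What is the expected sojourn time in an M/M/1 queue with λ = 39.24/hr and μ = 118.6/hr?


W = 1/(μ−λ) = 1/(118.6 − 39.24) = 1/79.36 = 0.01260 hr

Final: 0.01260 hr


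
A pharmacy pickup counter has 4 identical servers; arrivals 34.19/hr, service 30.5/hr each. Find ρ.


ρ = λ/(cμ) = 34.19/(4·30.5) = 34.19/122.00 = 0.2802

Final: 0.2802


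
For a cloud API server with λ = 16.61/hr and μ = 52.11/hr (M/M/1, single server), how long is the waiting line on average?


ρ = 16.61/52.11 = 0.3187
Lq = ρ²/(1−ρ) = 0.1016/0.6813 = 0.1491

Final: 0.1491


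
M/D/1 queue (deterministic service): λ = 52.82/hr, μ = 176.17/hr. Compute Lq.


ρ = 52.82/176.17 = 0.2998
M/D/1: Lq = ρ²/(2(1−ρ)) = 0.08989/(2·0.7002) = 0.06419

Final: 0.06419


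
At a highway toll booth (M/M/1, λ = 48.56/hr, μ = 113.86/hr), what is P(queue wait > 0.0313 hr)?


ρ = 48.56/113.86 = 0.4265
P(Wq > t) = ρ·e^{−(μ−λ)t} = 0.4265·e^{−2.0439}
= 0.4265·0.129524 = 0.055240

Final: 0.055240


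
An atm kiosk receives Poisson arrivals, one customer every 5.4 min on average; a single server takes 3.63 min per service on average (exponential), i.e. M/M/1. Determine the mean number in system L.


λ = 60/5.4 = 11.1111 /hr
μ = 60/3.63 = 16.5289 /hr
ρ = λ/μ = 11.1111/16.5289 = 0.6722
L = ρ/(1−ρ) = 0.6722/0.3278 = 2.0508

Final: 2.0508


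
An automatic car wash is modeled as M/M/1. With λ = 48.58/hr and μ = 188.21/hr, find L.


ρ = λ/μ = 48.58/188.21 = 0.2581
L = ρ/(1−ρ) = 0.2581/(1 − 0.2581) = 0.2581/0.7419 = 0.3479

Final: 0.3479


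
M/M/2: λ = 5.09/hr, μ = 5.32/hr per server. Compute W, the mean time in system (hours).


a = 0.9568; ρ = 0.4784; P₀ = 0.352829
Lq = P₀·a^c·ρ/(c!(1−ρ)²) = 0.28394
Wq = Lq/λ = 0.28394/5.09 = 0.05578 hr
W = Wq + 1/μ = 0.05578 + 0.18797 = 0.24375 hr

Final: 0.24375 hr


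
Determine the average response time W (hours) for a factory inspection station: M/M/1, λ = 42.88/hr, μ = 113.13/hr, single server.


W = 1/(μ−λ) = 1/(113.13 − 42.88) = 1/70.25 = 0.01423 hr

Final: 0.01423 hr


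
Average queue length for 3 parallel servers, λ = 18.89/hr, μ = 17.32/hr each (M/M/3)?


a = λ/μ = 1.0906; ρ = a/3 = 0.3635
P₀ = 0.330564
Lq = P₀·a^c·ρ / (c!·(1−ρ)²) = 0.330564·1.29734·0.3635/(6·0.40507)
= 0.06415

Final: 0.06415


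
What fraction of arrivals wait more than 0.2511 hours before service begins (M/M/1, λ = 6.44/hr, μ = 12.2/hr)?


ρ = 6.44/12.2 = 0.5279
P(Wq > t) = ρ·e^{−(μ−λ)t} = 0.5279·e^{−1.4463}
= 0.5279·0.235431 = 0.124277

Final: 0.124277


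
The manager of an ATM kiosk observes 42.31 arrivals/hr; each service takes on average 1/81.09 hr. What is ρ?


ρ = λ/μ = 42.31/81.09 = 0.5218

Final: 0.5218


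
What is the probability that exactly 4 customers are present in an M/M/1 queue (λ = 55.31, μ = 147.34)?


ρ = 55.31/147.34 = 0.3754
P_n = (1−ρ)·ρ^n = (1 − 0.3754)·0.3754^4 = 0.6246·0.019858 = 0.012403

Final: 0.012403


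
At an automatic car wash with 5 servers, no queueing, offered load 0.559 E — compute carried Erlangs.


B(5,0.559) = 0.0002601 (Erlang-B)
Carried load = a(1 − B) = 0.559·(1 − 0.0002601) = 0.559·0.999740 = 0.5589 E

Final: 0.5589 Erlangs


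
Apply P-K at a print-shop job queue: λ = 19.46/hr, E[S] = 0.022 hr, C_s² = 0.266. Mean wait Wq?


ρ = λ·E[S] = 19.46·0.022 = 0.4281
E[S²] = E[S]²(1+C_s²) = 0.022²·(1+0.266) = 0.0006127
Wq = λ·E[S²]/(2(1−ρ)) = 19.46·0.0006127/(2·0.5719) = 0.01043 hr

Final: 0.01043 hr


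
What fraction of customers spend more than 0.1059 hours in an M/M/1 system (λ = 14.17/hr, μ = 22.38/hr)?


W ~ Exponential(μ−λ) for M/M/1.
μ − λ = 22.38 − 14.17 = 8.2100
P(W > t) = e^{−(μ−λ)t} = e^{−0.8694} = 0.419187

Final: 0.419187


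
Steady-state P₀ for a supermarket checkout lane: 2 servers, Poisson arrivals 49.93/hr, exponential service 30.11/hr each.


a = λ/μ = 49.93/30.11 = 1.6583; ρ = a/c = 0.8291
Σ_{k=0}^{1} a^k/k! (terms k=0..1) = 1.00000 + 1.65825 = 2.65825
Tail: a^2/(2!(1−ρ)) = 2.74980/(2·0.1709) = 8.04631
P₀ = 1/(2.65825 + 8.04631) = 1/10.70457 = 0.093418

Final: 0.093418


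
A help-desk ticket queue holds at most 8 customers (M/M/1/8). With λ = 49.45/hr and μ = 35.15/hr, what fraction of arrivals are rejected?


ρ = λ/μ = 49.45/35.15 = 1.4068
P_K = (1−ρ)ρ^K/(1−ρ^(K+1)) = (-0.4068·15.343616)/(1 − 21.585827)
= -6.242211/-20.585827 = 0.303229

Final: 0.303229


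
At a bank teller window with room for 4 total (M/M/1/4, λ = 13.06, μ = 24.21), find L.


ρ = 13.06/24.21 = 0.5394
L = ρ[1 − (K+1)ρ^K + Kρ^(K+1)] / [(1−ρ)(1−ρ^(K+1))]
Numerator: 0.5394·(1 − 5·0.084682 + 4·0.045682) = 0.409609
Denominator: (0.4606)·(0.954318) = 0.439515
L = 0.409609/0.439515 = 0.9320

Final: 0.9320


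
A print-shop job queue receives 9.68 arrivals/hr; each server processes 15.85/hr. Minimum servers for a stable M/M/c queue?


Stability requires cμ > λ ⇔ c > λ/μ.
λ/μ = 9.68/15.85 = 0.6107
Minimum integer c = ⌊0.6107⌋ + 1 = 1
Check: 1·15.85 = 15.85 > 9.68, while 0·15.85 = 0.00 ≤ 9.68

Final: 1 servers


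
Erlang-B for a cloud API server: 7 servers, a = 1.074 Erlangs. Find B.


B(c,a) = (a^c/c!) / Σ_{k=0}^{c} a^k/k!
a^7/7! = 0.0003270
Σ terms (k=0..7): 1.00000 + 1.07400 + 0.57674 + 0.20647 + 0.05544 + 0.01191 + 0.002132 + 0.0003270 = 2.927015
B = 0.0003270/2.927015 = 0.0001117

Final: 0.0001117


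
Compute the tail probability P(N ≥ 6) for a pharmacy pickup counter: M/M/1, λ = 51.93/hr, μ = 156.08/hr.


ρ = 51.93/156.08 = 0.3327
P(N ≥ n) = ρ^n = 0.3327^6 = 0.001357

Final: 0.001357


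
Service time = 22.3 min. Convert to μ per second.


μ = 1/(service time) in consistent units.
1 second = 0.0166667 min, so μ = 0.0166667/22.3 = 0.0007474 per second

Final: 0.0007474 /sec


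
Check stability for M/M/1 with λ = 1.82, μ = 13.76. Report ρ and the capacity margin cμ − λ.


Total capacity cμ = 1·13.76 = 13.76/hr
ρ = λ/(cμ) = 1.82/13.76 = 0.1323
Stable ⇔ ρ < 1: YES
Spare capacity = cμ − λ = 13.76 − 1.82 = 11.94/hr

Final: ρ = 0.1323; stable; margin = 11.94/hr


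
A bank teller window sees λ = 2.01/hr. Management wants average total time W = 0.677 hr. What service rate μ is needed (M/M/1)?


W = 1/(μ−λ) ⇒ μ − λ = 1/W = 1/0.677 = 1.4771
μ = λ + 1/W = 2.01 + 1.4771 = 3.4871 per hr

Final: 3.4871 /hr


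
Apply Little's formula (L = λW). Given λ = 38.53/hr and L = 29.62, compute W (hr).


W = L/λ = 29.62/38.53 = 0.7688 hr

Final: 0.7688 hr


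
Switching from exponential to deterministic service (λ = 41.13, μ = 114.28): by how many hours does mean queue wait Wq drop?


ρ = 41.13/114.28 = 0.3599
Wq(M/M/1) = ρ/(μ−λ) = 0.3599/73.15 = 0.004920 hr
Wq(M/D/1) = ρ/(2(μ−λ)) = 0.002460 hr
Savings = 0.004920 − 0.002460 = 0.002460 hr

Final: 0.002460 hr


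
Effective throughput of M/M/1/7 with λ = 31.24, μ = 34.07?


ρ = 0.9169; P_K = (1−ρ)ρ^7/(1−ρ^8) = 0.090481
λ_eff = λ(1 − P_K) = 31.24·(1 − 0.090481) = 31.24·0.909519 = 28.4134 /hr

Final: 28.4134 /hr


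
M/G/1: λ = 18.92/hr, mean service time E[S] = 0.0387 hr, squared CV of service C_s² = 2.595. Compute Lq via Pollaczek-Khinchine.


ρ = λ·E[S] = 18.92·0.0387 = 0.7322
Lq = ρ²(1+C_s²)/(2(1−ρ)) = 0.5361·(1+2.595)/(2·0.2678)
= 0.5361·3.5950/0.5356 = 3.59856

Final: 3.59856


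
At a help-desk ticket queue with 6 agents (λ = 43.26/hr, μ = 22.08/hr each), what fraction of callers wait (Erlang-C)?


a = λ/μ = 1.9592; ρ = a/6 = 0.3265
P₀ = 0.140782 (from M/M/c formula)
C(c,a) = [a^c/(c!(1−ρ))]·P₀ = [56.56199/(720·0.6735)]·0.140782
= 0.11665·0.140782 = 0.016422

Final: 0.016422


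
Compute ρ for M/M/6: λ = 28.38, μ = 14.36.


ρ = λ/(cμ) = 28.38/(6·14.36) = 28.38/86.16 = 0.3294

Final: 0.3294


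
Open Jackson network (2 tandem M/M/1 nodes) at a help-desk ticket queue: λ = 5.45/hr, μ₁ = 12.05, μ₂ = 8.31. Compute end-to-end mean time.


Each node sees arrival rate λ = 5.45/hr (tandem ⇒ throughput preserved).
W₁ = 1/(μ₁−λ) = 1/(12.05−5.45) = 0.15152 hr
W₂ = 1/(μ₂−λ) = 1/(8.31−5.45) = 0.34965 hr
W_total = W₁ + W₂ = 0.15152 + 0.34965 = 0.50117 hr

Final: 0.50117 hr


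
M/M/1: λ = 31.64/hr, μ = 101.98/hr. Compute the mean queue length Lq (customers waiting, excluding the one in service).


ρ = 31.64/101.98 = 0.3103
Lq = ρ²/(1−ρ) = 0.09626/0.6897 = 0.1396

Final: 0.1396


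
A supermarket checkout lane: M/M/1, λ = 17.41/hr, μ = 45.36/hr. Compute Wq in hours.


ρ = 17.41/45.36 = 0.3838
Wq = ρ/(μ−λ) = 0.3838/(45.36 − 17.41) = 0.3838/27.95 = 0.01373 hr

Final: 0.01373 hr


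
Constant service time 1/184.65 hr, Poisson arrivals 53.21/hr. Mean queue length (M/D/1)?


ρ = 53.21/184.65 = 0.2882
M/D/1: Lq = ρ²/(2(1−ρ)) = 0.08304/(2·0.7118) = 0.05833

Final: 0.05833


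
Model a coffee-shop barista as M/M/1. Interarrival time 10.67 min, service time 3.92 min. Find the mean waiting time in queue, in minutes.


λ = 60/10.67 = 5.6232 /hr
μ = 60/3.92 = 15.3061 /hr
ρ = λ/μ = 5.6232/15.3061 = 0.3674
Wq = ρ/(μ−λ) = 0.3674/(15.3061−5.6232) = 0.03794 hr
In minutes: 0.03794·60 = 2.277 min

Final: 2.277 min


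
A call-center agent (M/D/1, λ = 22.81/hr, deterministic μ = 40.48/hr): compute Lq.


ρ = 22.81/40.48 = 0.5635
M/D/1: Lq = ρ²/(2(1−ρ)) = 0.3175/(2·0.4365) = 0.36370

Final: 0.36370


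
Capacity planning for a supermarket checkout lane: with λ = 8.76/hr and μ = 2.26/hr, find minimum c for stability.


Stability requires cμ > λ ⇔ c > λ/μ.
λ/μ = 8.76/2.26 = 3.8761
Minimum integer c = ⌊3.8761⌋ + 1 = 4
Check: 4·2.26 = 9.04 > 8.76, while 3·2.26 = 6.78 ≤ 8.76

Final: 4 servers


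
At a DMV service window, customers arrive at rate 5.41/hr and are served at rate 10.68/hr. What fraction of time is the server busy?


ρ = λ/μ = 5.41/10.68 = 0.5066

Final: 0.5066


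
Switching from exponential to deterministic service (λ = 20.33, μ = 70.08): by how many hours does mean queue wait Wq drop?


ρ = 20.33/70.08 = 0.2901
Wq(M/M/1) = ρ/(μ−λ) = 0.2901/49.75 = 0.005831 hr
Wq(M/D/1) = ρ/(2(μ−λ)) = 0.002916 hr
Savings = 0.005831 − 0.002916 = 0.002916 hr

Final: 0.002916 hr


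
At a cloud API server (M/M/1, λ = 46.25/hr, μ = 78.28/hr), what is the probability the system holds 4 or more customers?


ρ = 46.25/78.28 = 0.5908
P(N ≥ n) = ρ^n = 0.5908^4 = 0.121855

Final: 0.121855


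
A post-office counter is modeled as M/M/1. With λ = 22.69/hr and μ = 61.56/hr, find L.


ρ = λ/μ = 22.69/61.56 = 0.3686
L = ρ/(1−ρ) = 0.3686/(1 − 0.3686) = 0.3686/0.6314 = 0.5837

Final: 0.5837


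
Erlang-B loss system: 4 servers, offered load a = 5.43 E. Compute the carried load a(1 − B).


B(4,5.43) = 0.430822 (Erlang-B)
Carried load = a(1 − B) = 5.43·(1 − 0.430822) = 5.43·0.569178 = 3.0906 E

Final: 3.0906 Erlangs


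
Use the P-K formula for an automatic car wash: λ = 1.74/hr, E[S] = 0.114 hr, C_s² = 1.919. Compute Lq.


ρ = λ·E[S] = 1.74·0.114 = 0.1984
Lq = ρ²(1+C_s²)/(2(1−ρ)) = 0.03935·(1+1.919)/(2·0.8016)
= 0.03935·2.9190/1.6033 = 0.07164

Final: 0.07164


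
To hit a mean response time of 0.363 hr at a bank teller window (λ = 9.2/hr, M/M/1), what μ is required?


W = 1/(μ−λ) ⇒ μ − λ = 1/W = 1/0.363 = 2.7548
μ = λ + 1/W = 9.2 + 2.7548 = 11.9548 per hr

Final: 11.9548 /hr


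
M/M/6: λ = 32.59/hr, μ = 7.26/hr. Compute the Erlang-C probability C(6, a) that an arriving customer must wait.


a = λ/μ = 4.4890; ρ = a/6 = 0.7482
P₀ = 0.009270 (from M/M/c formula)
C(c,a) = [a^c/(c!(1−ρ))]·P₀ = [8182.50800/(720·0.2518)]·0.009270
= 45.12687·0.009270 = 0.418319

Final: 0.418319


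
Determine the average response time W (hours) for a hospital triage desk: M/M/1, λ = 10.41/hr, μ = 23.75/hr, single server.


W = 1/(μ−λ) = 1/(23.75 − 10.41) = 1/13.34 = 0.07496 hr

Final: 0.07496 hr


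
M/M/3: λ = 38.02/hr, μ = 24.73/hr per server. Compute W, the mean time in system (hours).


a = 1.5374; ρ = 0.5125; P₀ = 0.201554
Lq = P₀·a^c·ρ/(c!(1−ρ)²) = 0.26319
Wq = Lq/λ = 0.26319/38.02 = 0.006922 hr
W = Wq + 1/μ = 0.006922 + 0.04044 = 0.04736 hr

Final: 0.04736 hr


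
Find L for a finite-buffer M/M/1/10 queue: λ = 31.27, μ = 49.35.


ρ = 31.27/49.35 = 0.6336
L = ρ[1 − (K+1)ρ^K + Kρ^(K+1)] / [(1−ρ)(1−ρ^(K+1))]
Numerator: 0.6336·(1 − 11·0.010433 + 10·0.006611) = 0.602807
Denominator: (0.3664)·(0.993389) = 0.363941
L = 0.602807/0.363941 = 1.6563

Final: 1.6563


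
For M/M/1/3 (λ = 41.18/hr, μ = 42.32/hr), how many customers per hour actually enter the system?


ρ = 0.9731; P_K = (1−ρ)ρ^3/(1−ρ^4) = 0.239855
λ_eff = λ(1 − P_K) = 41.18·(1 − 0.239855) = 41.18·0.760145 = 31.3028 /hr

Final: 31.3028 /hr


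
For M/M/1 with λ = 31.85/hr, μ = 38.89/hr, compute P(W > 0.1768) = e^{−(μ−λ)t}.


W ~ Exponential(μ−λ) for M/M/1.
μ − λ = 38.89 − 31.85 = 7.0400
P(W > t) = e^{−(μ−λ)t} = e^{−1.2447} = 0.288035

Final: 0.288035


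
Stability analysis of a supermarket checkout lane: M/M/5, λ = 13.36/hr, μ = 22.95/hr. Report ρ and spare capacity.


Total capacity cμ = 5·22.95 = 114.75/hr
ρ = λ/(cμ) = 13.36/114.75 = 0.1164
Stable ⇔ ρ < 1: YES
Spare capacity = cμ − λ = 114.75 − 13.36 = 101.39/hr

Final: ρ = 0.1164; stable; margin = 101.39/hr


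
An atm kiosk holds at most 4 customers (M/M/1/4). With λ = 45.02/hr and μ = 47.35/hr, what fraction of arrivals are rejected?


ρ = λ/μ = 45.02/47.35 = 0.9508
P_K = (1−ρ)ρ^K/(1−ρ^(K+1)) = (0.04921·0.817226)/(1 − 0.777012)
= 0.040214/0.222988 = 0.180342

Final: 0.180342


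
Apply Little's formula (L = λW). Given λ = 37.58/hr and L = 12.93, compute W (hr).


W = L/λ = 12.93/37.58 = 0.3441 hr

Final: 0.3441 hr


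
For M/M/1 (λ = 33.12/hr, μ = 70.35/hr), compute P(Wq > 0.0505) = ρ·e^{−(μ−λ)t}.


ρ = 33.12/70.35 = 0.4708
P(Wq > t) = ρ·e^{−(μ−λ)t} = 0.4708·e^{−1.8801}
= 0.4708·0.152573 = 0.071829

Final: 0.071829


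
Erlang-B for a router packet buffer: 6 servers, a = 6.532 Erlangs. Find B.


B(c,a) = (a^c/c!) / Σ_{k=0}^{c} a^k/k!
a^6/6! = 107.880900
Σ terms (k=0..6): 1.00000 + 6.53200 + 21.33351 + 46.45017 + 75.85312 + 99.09452 + 107.88090 = 358.144220
B = 107.880900/358.144220 = 0.301222

Final: 0.301222


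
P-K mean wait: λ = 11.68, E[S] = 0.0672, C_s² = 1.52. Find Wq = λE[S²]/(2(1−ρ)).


ρ = λ·E[S] = 11.68·0.0672 = 0.7849
E[S²] = E[S]²(1+C_s²) = 0.0672²·(1+1.52) = 0.011380
Wq = λ·E[S²]/(2(1−ρ)) = 11.68·0.011380/(2·0.2151) = 0.30896 hr

Final: 0.30896 hr


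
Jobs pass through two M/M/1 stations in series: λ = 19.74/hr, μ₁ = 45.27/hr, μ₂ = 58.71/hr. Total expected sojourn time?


Each node sees arrival rate λ = 19.74/hr (tandem ⇒ throughput preserved).
W₁ = 1/(μ₁−λ) = 1/(45.27−19.74) = 0.03917 hr
W₂ = 1/(μ₂−λ) = 1/(58.71−19.74) = 0.02566 hr
W_total = W₁ + W₂ = 0.03917 + 0.02566 = 0.06483 hr

Final: 0.06483 hr


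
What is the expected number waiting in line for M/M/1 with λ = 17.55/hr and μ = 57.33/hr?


ρ = 17.55/57.33 = 0.3061
Lq = ρ²/(1−ρ) = 0.09371/0.6939 = 0.1351

Final: 0.1351


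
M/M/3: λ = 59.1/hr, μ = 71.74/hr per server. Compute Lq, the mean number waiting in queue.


a = λ/μ = 0.8238; ρ = a/3 = 0.2746
P₀ = 0.436378
Lq = P₀·a^c·ρ / (c!·(1−ρ)²) = 0.436378·0.55909·0.2746/(6·0.52620)
= 0.02122

Final: 0.02122


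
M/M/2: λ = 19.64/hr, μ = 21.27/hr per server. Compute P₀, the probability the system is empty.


a = λ/μ = 19.64/21.27 = 0.9234; ρ = a/c = 0.4617
Σ_{k=0}^{1} a^k/k! (terms k=0..1) = 1.00000 + 0.92337 = 1.92337
Tail: a^2/(2!(1−ρ)) = 0.85261/(2·0.5383) = 0.79192
P₀ = 1/(1.92337 + 0.79192) = 1/2.71528 = 0.368286

Final: 0.368286


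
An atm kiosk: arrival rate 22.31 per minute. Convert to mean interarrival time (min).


Mean interarrival time = 1/λ = 1/22.31 minute = 0.04482 minute
In minutes: 0.04482 × 1 = 0.04482 min

Final: 0.04482 min


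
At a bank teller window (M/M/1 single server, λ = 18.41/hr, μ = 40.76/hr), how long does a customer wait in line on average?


ρ = 18.41/40.76 = 0.4517
Wq = ρ/(μ−λ) = 0.4517/(40.76 − 18.41) = 0.4517/22.35 = 0.02021 hr

Final: 0.02021 hr


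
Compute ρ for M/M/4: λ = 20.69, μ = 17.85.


ρ = λ/(cμ) = 20.69/(4·17.85) = 20.69/71.40 = 0.2898

Final: 0.2898


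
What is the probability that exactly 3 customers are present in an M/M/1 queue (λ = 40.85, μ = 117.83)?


ρ = 40.85/117.83 = 0.3467
P_n = (1−ρ)·ρ^n = (1 − 0.3467)·0.3467^3 = 0.6533·0.041669 = 0.027223

Final: 0.027223


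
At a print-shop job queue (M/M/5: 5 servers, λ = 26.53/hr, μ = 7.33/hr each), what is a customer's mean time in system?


a = 3.6194; ρ = 0.7239; P₀ = 0.022239
Lq = P₀·a^c·ρ/(c!(1−ρ)²) = 1.09281
Wq = Lq/λ = 1.09281/26.53 = 0.04119 hr
W = Wq + 1/μ = 0.04119 + 0.13643 = 0.17762 hr

Final: 0.17762 hr


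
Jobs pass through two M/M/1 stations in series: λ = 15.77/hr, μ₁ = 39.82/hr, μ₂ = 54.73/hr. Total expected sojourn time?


Each node sees arrival rate λ = 15.77/hr (tandem ⇒ throughput preserved).
W₁ = 1/(μ₁−λ) = 1/(39.82−15.77) = 0.04158 hr
W₂ = 1/(μ₂−λ) = 1/(54.73−15.77) = 0.02567 hr
W_total = W₁ + W₂ = 0.04158 + 0.02567 = 0.06725 hr

Final: 0.06725 hr


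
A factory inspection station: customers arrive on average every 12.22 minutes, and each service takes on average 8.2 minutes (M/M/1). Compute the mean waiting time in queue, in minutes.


λ = 60/12.22 = 4.9100 /hr
μ = 60/8.2 = 7.3171 /hr
ρ = λ/μ = 4.9100/7.3171 = 0.6710
Wq = ρ/(μ−λ) = 0.6710/(7.3171−4.9100) = 0.27877 hr
In minutes: 0.27877·60 = 16.726 min

Final: 16.726 min


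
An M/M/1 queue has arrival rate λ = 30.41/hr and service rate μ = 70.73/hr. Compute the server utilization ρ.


ρ = λ/μ = 30.41/70.73 = 0.4299

Final: 0.4299


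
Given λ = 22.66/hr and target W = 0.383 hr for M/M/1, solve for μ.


W = 1/(μ−λ) ⇒ μ − λ = 1/W = 1/0.383 = 2.6110
μ = λ + 1/W = 22.66 + 2.6110 = 25.2710 per hr

Final: 25.2710 /hr


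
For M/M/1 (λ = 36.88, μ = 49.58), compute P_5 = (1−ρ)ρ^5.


ρ = 36.88/49.58 = 0.7438
P_n = (1−ρ)·ρ^n = (1 − 0.7438)·0.7438^5 = 0.2562·0.227731 = 0.058334

Final: 0.058334


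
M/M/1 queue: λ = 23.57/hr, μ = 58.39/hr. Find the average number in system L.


ρ = λ/μ = 23.57/58.39 = 0.4037
L = ρ/(1−ρ) = 0.4037/(1 − 0.4037) = 0.4037/0.5963 = 0.6769

Final: 0.6769


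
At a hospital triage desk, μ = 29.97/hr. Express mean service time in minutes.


Mean service time = 1/μ = 1/29.97 hour = 0.03337 hour
In minutes: 0.03337 × 60 = 2.0020 min

Final: 2.0020 min


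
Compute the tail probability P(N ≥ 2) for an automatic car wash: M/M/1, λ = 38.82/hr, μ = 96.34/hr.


ρ = 38.82/96.34 = 0.4029
P(N ≥ n) = ρ^n = 0.4029^2 = 0.162367

Final: 0.162367


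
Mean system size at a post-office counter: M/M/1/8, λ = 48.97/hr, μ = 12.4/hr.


ρ = 48.97/12.4 = 3.9492
L = ρ[1 − (K+1)ρ^K + Kρ^(K+1)] / [(1−ρ)(1−ρ^(K+1))]
Numerator: 3.9492·(1 − 9·59165.338129 + 8·233655.371629) = 5279107.893990
Denominator: (-2.9492)·(-233654.371629) = 689091.965360
L = 5279107.893990/689091.965360 = 7.6610

Final: 7.6610


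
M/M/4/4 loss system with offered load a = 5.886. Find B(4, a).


B(c,a) = (a^c/c!) / Σ_{k=0}^{c} a^k/k!
a^4/4! = 50.011489
Σ terms (k=0..4): 1.00000 + 5.88600 + 17.32250 + 33.98674 + 50.01149 = 108.206729
B = 50.011489/108.206729 = 0.462185

Final: 0.462185


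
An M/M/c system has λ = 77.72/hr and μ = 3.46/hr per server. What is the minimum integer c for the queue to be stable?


Stability requires cμ > λ ⇔ c > λ/μ.
λ/μ = 77.72/3.46 = 22.4624
Minimum integer c = ⌊22.4624⌋ + 1 = 23
Check: 23·3.46 = 79.58 > 77.72, while 22·3.46 = 76.12 ≤ 77.72

Final: 23 servers


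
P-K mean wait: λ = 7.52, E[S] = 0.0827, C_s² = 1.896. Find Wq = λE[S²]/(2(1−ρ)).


ρ = λ·E[S] = 7.52·0.0827 = 0.6219
E[S²] = E[S]²(1+C_s²) = 0.0827²·(1+1.896) = 0.019807
Wq = λ·E[S²]/(2(1−ρ)) = 7.52·0.019807/(2·0.3781) = 0.19697 hr

Final: 0.19697 hr


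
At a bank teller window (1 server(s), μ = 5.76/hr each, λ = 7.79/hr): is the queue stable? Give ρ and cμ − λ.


Total capacity cμ = 1·5.76 = 5.76/hr
ρ = λ/(cμ) = 7.79/5.76 = 1.3524
Stable ⇔ ρ < 1: NO
Spare capacity = cμ − λ = 5.76 − 7.79 = -2.03/hr

Final: ρ = 1.3524; unstable; margin = -2.03/hr


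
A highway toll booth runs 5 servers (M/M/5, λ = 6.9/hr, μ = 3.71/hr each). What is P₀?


a = λ/μ = 6.9/3.71 = 1.8598; ρ = a/c = 0.3720
Σ_{k=0}^{4} a^k/k! (terms k=0..4) = 1.00000 + 1.85984 + 1.72950 + 1.07220 + 0.49853 = 6.16006
Tail: a^5/(5!(1−ρ)) = 22.25235/(120·0.6280) = 0.29527
P₀ = 1/(6.16006 + 0.29527) = 1/6.45533 = 0.154911

Final: 0.154911


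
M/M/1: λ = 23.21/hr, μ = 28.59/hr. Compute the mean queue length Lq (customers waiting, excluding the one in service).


ρ = 23.21/28.59 = 0.8118
Lq = ρ²/(1−ρ) = 0.6591/0.1882 = 3.5023

Final: 3.5023


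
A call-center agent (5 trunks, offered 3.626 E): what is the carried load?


B(5,3.626) = 0.165446 (Erlang-B)
Carried load = a(1 − B) = 3.626·(1 − 0.165446) = 3.626·0.834554 = 3.0261 E

Final: 3.0261 Erlangs


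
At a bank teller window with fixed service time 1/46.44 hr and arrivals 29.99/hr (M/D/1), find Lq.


ρ = 29.99/46.44 = 0.6458
M/D/1: Lq = ρ²/(2(1−ρ)) = 0.4170/(2·0.3542) = 0.58866

Final: 0.58866


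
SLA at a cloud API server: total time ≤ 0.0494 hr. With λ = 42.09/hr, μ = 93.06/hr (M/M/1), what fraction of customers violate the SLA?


W ~ Exponential(μ−λ) for M/M/1.
μ − λ = 93.06 − 42.09 = 50.9700
P(W > t) = e^{−(μ−λ)t} = e^{−2.5179} = 0.080627

Final: 0.080627


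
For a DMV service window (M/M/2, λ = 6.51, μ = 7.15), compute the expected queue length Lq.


a = λ/μ = 0.9105; ρ = a/2 = 0.4552
P₀ = 0.374339
Lq = P₀·a^c·ρ / (c!·(1−ρ)²) = 0.374339·0.82899·0.4552/(2·0.29676)
= 0.23803

Final: 0.23803


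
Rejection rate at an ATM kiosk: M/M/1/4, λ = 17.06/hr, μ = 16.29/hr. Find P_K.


ρ = λ/μ = 17.06/16.29 = 1.0473
P_K = (1−ρ)ρ^K/(1−ρ^(K+1)) = (-0.04727·1.202906)/(1 − 1.259766)
= -0.056859/-0.259766 = 0.218887

Final: 0.218887


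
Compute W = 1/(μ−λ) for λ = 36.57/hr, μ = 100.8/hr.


W = 1/(μ−λ) = 1/(100.8 − 36.57) = 1/64.23 = 0.01557 hr

Final: 0.01557 hr


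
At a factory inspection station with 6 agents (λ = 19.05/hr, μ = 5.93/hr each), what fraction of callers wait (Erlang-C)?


a = λ/μ = 3.2125; ρ = a/6 = 0.5354
P₀ = 0.039258 (from M/M/c formula)
C(c,a) = [a^c/(c!(1−ρ))]·P₀ = [1099.11142/(720·0.4646)]·0.039258
= 3.28581·0.039258 = 0.128994

Final: 0.128994


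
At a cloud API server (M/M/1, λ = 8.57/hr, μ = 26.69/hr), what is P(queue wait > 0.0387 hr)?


ρ = 8.57/26.69 = 0.3211
P(Wq > t) = ρ·e^{−(μ−λ)t} = 0.3211·e^{−0.7012}
= 0.3211·0.495968 = 0.159252

Final: 0.159252


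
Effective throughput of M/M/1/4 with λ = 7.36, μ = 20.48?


ρ = 0.3594; P_K = (1−ρ)ρ^4/(1−ρ^5) = 0.010750
λ_eff = λ(1 − P_K) = 7.36·(1 − 0.010750) = 7.36·0.989250 = 7.2809 /hr

Final: 7.2809 /hr


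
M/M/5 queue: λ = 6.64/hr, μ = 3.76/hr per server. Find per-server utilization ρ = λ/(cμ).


ρ = λ/(cμ) = 6.64/(5·3.76) = 6.64/18.80 = 0.3532

Final: 0.3532


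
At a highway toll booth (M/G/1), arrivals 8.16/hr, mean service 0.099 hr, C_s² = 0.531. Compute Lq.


ρ = λ·E[S] = 8.16·0.099 = 0.8078
Lq = ρ²(1+C_s²)/(2(1−ρ)) = 0.6526·(1+0.531)/(2·0.1922)
= 0.6526·1.5310/0.3843 = 2.59976

Final: 2.59976


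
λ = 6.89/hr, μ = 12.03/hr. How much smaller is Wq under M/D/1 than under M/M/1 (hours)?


ρ = 6.89/12.03 = 0.5727
Wq(M/M/1) = ρ/(μ−λ) = 0.5727/5.14 = 0.11143 hr
Wq(M/D/1) = ρ/(2(μ−λ)) = 0.05571 hr
Savings = 0.11143 − 0.05571 = 0.05571 hr

Final: 0.05571 hr


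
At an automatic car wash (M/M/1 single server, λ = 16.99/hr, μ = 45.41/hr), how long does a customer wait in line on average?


ρ = 16.99/45.41 = 0.3741
Wq = ρ/(μ−λ) = 0.3741/(45.41 − 16.99) = 0.3741/28.42 = 0.01316 hr

Final: 0.01316 hr


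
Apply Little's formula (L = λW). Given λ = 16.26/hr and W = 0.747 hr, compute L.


L = λW = 16.26·0.747 = 12.1462

Final: 12.1462


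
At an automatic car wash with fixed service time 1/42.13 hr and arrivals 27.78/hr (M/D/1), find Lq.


ρ = 27.78/42.13 = 0.6594
M/D/1: Lq = ρ²/(2(1−ρ)) = 0.4348/(2·0.3406) = 0.63825

Final: 0.63825


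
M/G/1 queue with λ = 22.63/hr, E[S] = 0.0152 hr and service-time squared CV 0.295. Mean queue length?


ρ = λ·E[S] = 22.63·0.0152 = 0.3440
Lq = ρ²(1+C_s²)/(2(1−ρ)) = 0.1183·(1+0.295)/(2·0.6560)
= 0.1183·1.2950/1.3120 = 0.11678

Final: 0.11678
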